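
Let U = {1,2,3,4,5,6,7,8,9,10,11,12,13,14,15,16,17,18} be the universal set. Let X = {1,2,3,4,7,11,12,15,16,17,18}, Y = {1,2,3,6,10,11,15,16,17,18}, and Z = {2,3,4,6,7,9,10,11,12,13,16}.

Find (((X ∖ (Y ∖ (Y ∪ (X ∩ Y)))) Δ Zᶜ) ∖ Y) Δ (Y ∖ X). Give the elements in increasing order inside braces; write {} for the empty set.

X ∩ Y = {1,2,3,11,15,16,17,18}
Y ∪ (X ∩ Y) = {1,2,3,6,10,11,15,16,17,18}
Y ∖ (Y ∪ (X ∩ Y)) = {}
X ∖ (Y ∖ (Y ∪ (X ∩ Y))) = {1,2,3,4,7,11,12,15,16,17,18}
Zᶜ = {1,5,8,14,15,17,18}
(X ∖ (Y ∖ (Y ∪ (X ∩ Y)))) Δ Zᶜ = {2,3,4,5,7,8,11,12,14,16}
((X ∖ (Y ∖ (Y ∪ (X ∩ Y)))) Δ Zᶜ) ∖ Y = {4,5,7,8,12,14}
Y ∖ X = {6,10}
(((X ∖ (Y ∖ (Y ∪ (X ∩ Y)))) Δ Zᶜ) ∖ Y) Δ (Y ∖ X) = {4,5,6,7,8,10,12,14}

{4,5,6,7,8,10,12,14}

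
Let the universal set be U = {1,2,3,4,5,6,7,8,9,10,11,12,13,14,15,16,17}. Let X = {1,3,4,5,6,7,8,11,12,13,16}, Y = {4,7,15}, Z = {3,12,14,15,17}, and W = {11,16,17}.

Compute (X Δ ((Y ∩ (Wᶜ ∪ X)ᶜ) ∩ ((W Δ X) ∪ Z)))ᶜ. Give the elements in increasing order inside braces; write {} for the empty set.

Wᶜ = {1,2,3,4,5,6,7,8,9,10,12,13,14,15}
Wᶜ ∪ X = {1,2,3,4,5,6,7,8,9,10,11,12,13,14,15,16}
(Wᶜ ∪ X)ᶜ = {17}
Y ∩ (Wᶜ ∪ X)ᶜ = {}
W Δ X = {1,3,4,5,6,7,8,12,13,17}
(W Δ X) ∪ Z = {1,3,4,5,6,7,8,12,13,14,15,17}
(Y ∩ (Wᶜ ∪ X)ᶜ) ∩ ((W Δ X) ∪ Z) = {}
X Δ ((Y ∩ (Wᶜ ∪ X)ᶜ) ∩ ((W Δ X) ∪ Z)) = {1,3,4,5,6,7,8,11,12,13,16}
(X Δ ((Y ∩ (Wᶜ ∪ X)ᶜ) ∩ ((W Δ X) ∪ Z)))ᶜ = {2,9,10,14,15,17}

{2,9,10,14,15,17}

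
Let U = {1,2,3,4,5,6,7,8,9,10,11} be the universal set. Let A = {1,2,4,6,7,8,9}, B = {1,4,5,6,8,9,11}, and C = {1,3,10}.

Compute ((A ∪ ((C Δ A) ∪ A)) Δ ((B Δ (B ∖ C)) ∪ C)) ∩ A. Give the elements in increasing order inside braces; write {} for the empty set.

{2,4,6,7,8,9}

C Δ A = {2,3,4,6,7,8,9,10}
(C Δ A) ∪ A = {1,2,3,4,6,7,8,9,10}
A ∪ ((C Δ A) ∪ A) = {1,2,3,4,6,7,8,9,10}
B ∖ C = {4,5,6,8,9,11}
B Δ (B ∖ C) = {1}
(B Δ (B ∖ C)) ∪ C = {1,3,10}
(A ∪ ((C Δ A) ∪ A)) Δ ((B Δ (B ∖ C)) ∪ C) = {2,4,6,7,8,9}
((A ∪ ((C Δ A) ∪ A)) Δ ((B Δ (B ∖ C)) ∪ C)) ∩ A = {2,4,6,7,8,9}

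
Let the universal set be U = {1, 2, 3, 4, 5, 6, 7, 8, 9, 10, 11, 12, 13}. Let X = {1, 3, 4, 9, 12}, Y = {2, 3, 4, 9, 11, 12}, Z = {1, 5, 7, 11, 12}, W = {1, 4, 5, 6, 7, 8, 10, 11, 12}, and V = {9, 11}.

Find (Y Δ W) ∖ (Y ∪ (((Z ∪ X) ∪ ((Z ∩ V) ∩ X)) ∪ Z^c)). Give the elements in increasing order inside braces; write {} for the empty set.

Y Δ W = {1, 2, 3, 5, 6, 7, 8, 9, 10}
Z ∪ X = {1, 3, 4, 5, 7, 9, 11, 12}
Z ∩ V = {11}
(Z ∩ V) ∩ X = {}
(Z ∪ X) ∪ ((Z ∩ V) ∩ X) = {1, 3, 4, 5, 7, 9, 11, 12}
Z^c = {2, 3, 4, 6, 8, 9, 10, 13}
((Z ∪ X) ∪ ((Z ∩ V) ∩ X)) ∪ Z^c = {1, 2, 3, 4, 5, 6, 7, 8, 9, 10, 11, 12, 13}
Y ∪ (((Z ∪ X) ∪ ((Z ∩ V) ∩ X)) ∪ Z^c) = {1, 2, 3, 4, 5, 6, 7, 8, 9, 10, 11, 12, 13}
(Y Δ W) ∖ (Y ∪ (((Z ∪ X) ∪ ((Z ∩ V) ∩ X)) ∪ Z^c)) = {}

{}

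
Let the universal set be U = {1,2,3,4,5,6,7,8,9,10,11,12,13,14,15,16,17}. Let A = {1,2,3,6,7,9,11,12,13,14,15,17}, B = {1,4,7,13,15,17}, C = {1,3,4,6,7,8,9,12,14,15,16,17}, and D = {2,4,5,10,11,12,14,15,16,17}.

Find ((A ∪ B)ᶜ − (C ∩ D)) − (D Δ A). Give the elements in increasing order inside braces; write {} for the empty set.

A ∪ B = {1,2,3,4,6,7,9,11,12,13,14,15,17}
(A ∪ B)ᶜ = {5,8,10,16}
C ∩ D = {4,12,14,15,16,17}
(A ∪ B)ᶜ − (C ∩ D) = {5,8,10}
D Δ A = {1,3,4,5,6,7,9,10,13,16}
((A ∪ B)ᶜ − (C ∩ D)) − (D Δ A) = {8}

{8}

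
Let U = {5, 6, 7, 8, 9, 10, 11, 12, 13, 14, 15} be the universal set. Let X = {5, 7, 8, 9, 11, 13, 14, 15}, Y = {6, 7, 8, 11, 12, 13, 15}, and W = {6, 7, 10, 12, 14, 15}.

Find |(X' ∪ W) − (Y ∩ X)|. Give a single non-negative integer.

4

X' = {6, 10, 12}
X' ∪ W = {6, 7, 10, 12, 14, 15}
Y ∩ X = {7, 8, 11, 13, 15}
(X' ∪ W) − (Y ∩ X) = {6, 10, 12, 14}
|(X' ∪ W) − (Y ∩ X)| = 4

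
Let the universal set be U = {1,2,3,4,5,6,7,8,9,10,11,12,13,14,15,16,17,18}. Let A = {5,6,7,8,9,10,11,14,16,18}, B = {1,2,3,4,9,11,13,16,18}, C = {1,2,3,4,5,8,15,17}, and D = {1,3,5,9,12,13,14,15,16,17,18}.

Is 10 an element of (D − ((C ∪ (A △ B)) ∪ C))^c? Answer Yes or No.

Yes

10 ∈ A and 10 ∉ B, so 10 ∈ A △ B
10 ∉ C and 10 ∈ (A △ B), so 10 ∈ C ∪ (A △ B)
10 ∈ (C ∪ (A △ B)) and 10 ∉ C, so 10 ∈ (C ∪ (A △ B)) ∪ C
10 ∉ D and 10 ∈ ((C ∪ (A △ B)) ∪ C), so 10 ∉ D − ((C ∪ (A △ B)) ∪ C)
10 ∈ (D − ((C ∪ (A △ B)) ∪ C))^c since 10 ∉ (D − ((C ∪ (A △ B)) ∪ C))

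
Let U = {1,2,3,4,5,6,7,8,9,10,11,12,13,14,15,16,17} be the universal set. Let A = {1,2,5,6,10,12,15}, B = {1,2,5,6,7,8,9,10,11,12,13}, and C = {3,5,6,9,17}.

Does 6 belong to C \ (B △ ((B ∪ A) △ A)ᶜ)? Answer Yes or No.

6 ∈ B and 6 ∈ A, so 6 ∈ B ∪ A
6 ∈ (B ∪ A) and 6 ∈ A, so 6 ∉ (B ∪ A) △ A
6 ∈ ((B ∪ A) △ A)ᶜ since 6 ∉ ((B ∪ A) △ A)
6 ∈ B and 6 ∈ ((B ∪ A) △ A)ᶜ, so 6 ∉ B △ ((B ∪ A) △ A)ᶜ
6 ∈ C and 6 ∉ (B △ ((B ∪ A) △ A)ᶜ), so 6 ∈ C \ (B △ ((B ∪ A) △ A)ᶜ)

Yes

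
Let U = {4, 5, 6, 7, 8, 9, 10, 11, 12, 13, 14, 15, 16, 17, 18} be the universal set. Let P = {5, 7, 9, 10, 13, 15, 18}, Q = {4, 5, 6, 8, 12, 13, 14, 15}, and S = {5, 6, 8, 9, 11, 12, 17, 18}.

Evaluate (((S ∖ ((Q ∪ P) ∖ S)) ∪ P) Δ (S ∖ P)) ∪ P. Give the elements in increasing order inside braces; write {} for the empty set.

{5, 7, 9, 10, 13, 15, 18}

Q ∪ P = {4, 5, 6, 7, 8, 9, 10, 12, 13, 14, 15, 18}
(Q ∪ P) ∖ S = {4, 7, 10, 13, 14, 15}
S ∖ ((Q ∪ P) ∖ S) = {5, 6, 8, 9, 11, 12, 17, 18}
(S ∖ ((Q ∪ P) ∖ S)) ∪ P = {5, 6, 7, 8, 9, 10, 11, 12, 13, 15, 17, 18}
S ∖ P = {6, 8, 11, 12, 17}
((S ∖ ((Q ∪ P) ∖ S)) ∪ P) Δ (S ∖ P) = {5, 7, 9, 10, 13, 15, 18}
(((S ∖ ((Q ∪ P) ∖ S)) ∪ P) Δ (S ∖ P)) ∪ P = {5, 7, 9, 10, 13, 15, 18}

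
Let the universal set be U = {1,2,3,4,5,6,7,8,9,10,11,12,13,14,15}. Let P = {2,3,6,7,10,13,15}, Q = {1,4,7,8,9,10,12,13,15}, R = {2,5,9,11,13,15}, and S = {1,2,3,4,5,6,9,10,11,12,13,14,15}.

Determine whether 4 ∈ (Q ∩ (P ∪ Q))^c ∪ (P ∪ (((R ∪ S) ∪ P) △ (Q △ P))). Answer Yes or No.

No

4 ∉ P and 4 ∈ Q, so 4 ∈ P ∪ Q
4 ∈ Q and 4 ∈ (P ∪ Q), so 4 ∈ Q ∩ (P ∪ Q)
4 ∉ (Q ∩ (P ∪ Q))^c since 4 ∈ (Q ∩ (P ∪ Q))
4 ∉ R and 4 ∈ S, so 4 ∈ R ∪ S
4 ∈ (R ∪ S) and 4 ∉ P, so 4 ∈ (R ∪ S) ∪ P
4 ∈ Q and 4 ∉ P, so 4 ∈ Q △ P
4 ∈ ((R ∪ S) ∪ P) and 4 ∈ (Q △ P), so 4 ∉ ((R ∪ S) ∪ P) △ (Q △ P)
4 ∉ P and 4 ∉ (((R ∪ S) ∪ P) △ (Q △ P)), so 4 ∉ P ∪ (((R ∪ S) ∪ P) △ (Q △ P))
4 ∉ (Q ∩ (P ∪ Q))^c and 4 ∉ (P ∪ (((R ∪ S) ∪ P) △ (Q △ P))), so 4 ∉ (Q ∩ (P ∪ Q))^c ∪ (P ∪ (((R ∪ S) ∪ P) △ (Q △ P)))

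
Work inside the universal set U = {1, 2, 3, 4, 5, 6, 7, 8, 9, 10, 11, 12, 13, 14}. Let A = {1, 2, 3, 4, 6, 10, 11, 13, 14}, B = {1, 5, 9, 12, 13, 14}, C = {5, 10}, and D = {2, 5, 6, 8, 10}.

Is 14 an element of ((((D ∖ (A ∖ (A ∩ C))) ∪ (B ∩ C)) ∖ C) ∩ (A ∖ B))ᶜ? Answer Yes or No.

Yes

14 ∈ A and 14 ∉ C, so 14 ∉ A ∩ C
14 ∈ A and 14 ∉ (A ∩ C), so 14 ∈ A ∖ (A ∩ C)
14 ∉ D and 14 ∈ (A ∖ (A ∩ C)), so 14 ∉ D ∖ (A ∖ (A ∩ C))
14 ∈ B and 14 ∉ C, so 14 ∉ B ∩ C
14 ∉ (D ∖ (A ∖ (A ∩ C))) and 14 ∉ (B ∩ C), so 14 ∉ (D ∖ (A ∖ (A ∩ C))) ∪ (B ∩ C)
14 ∉ ((D ∖ (A ∖ (A ∩ C))) ∪ (B ∩ C)) and 14 ∉ C, so 14 ∉ ((D ∖ (A ∖ (A ∩ C))) ∪ (B ∩ C)) ∖ C
14 ∈ A and 14 ∈ B, so 14 ∉ A ∖ B
14 ∉ (((D ∖ (A ∖ (A ∩ C))) ∪ (B ∩ C)) ∖ C) and 14 ∉ (A ∖ B), so 14 ∉ (((D ∖ (A ∖ (A ∩ C))) ∪ (B ∩ C)) ∖ C) ∩ (A ∖ B)
14 ∈ ((((D ∖ (A ∖ (A ∩ C))) ∪ (B ∩ C)) ∖ C) ∩ (A ∖ B))ᶜ since 14 ∉ ((((D ∖ (A ∖ (A ∩ C))) ∪ (B ∩ C)) ∖ C) ∩ (A ∖ B))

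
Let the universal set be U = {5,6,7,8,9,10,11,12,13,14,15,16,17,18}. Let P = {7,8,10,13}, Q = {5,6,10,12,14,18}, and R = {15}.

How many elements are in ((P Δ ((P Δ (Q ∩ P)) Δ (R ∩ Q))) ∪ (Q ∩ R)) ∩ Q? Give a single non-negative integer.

Q ∩ P = {10}
P Δ (Q ∩ P) = {7,8,13}
R ∩ Q = {}
(P Δ (Q ∩ P)) Δ (R ∩ Q) = {7,8,13}
P Δ ((P Δ (Q ∩ P)) Δ (R ∩ Q)) = {10}
Q ∩ R = {}
(P Δ ((P Δ (Q ∩ P)) Δ (R ∩ Q))) ∪ (Q ∩ R) = {10}
((P Δ ((P Δ (Q ∩ P)) Δ (R ∩ Q))) ∪ (Q ∩ R)) ∩ Q = {10}
|((P Δ ((P Δ (Q ∩ P)) Δ (R ∩ Q))) ∪ (Q ∩ R)) ∩ Q| = 1

1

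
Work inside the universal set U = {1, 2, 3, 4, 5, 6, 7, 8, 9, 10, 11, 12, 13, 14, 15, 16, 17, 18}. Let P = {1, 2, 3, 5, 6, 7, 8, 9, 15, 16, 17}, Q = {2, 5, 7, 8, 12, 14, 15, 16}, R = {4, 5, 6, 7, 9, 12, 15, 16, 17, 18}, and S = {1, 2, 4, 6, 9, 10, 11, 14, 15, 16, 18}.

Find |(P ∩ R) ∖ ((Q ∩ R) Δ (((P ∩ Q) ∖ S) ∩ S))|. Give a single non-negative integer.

P ∩ R = {5, 6, 7, 9, 15, 16, 17}
Q ∩ R = {5, 7, 12, 15, 16}
P ∩ Q = {2, 5, 7, 8, 15, 16}
(P ∩ Q) ∖ S = {5, 7, 8}
((P ∩ Q) ∖ S) ∩ S = {}
(Q ∩ R) Δ (((P ∩ Q) ∖ S) ∩ S) = {5, 7, 12, 15, 16}
(P ∩ R) ∖ ((Q ∩ R) Δ (((P ∩ Q) ∖ S) ∩ S)) = {6, 9, 17}
|(P ∩ R) ∖ ((Q ∩ R) Δ (((P ∩ Q) ∖ S) ∩ S))| = 3

3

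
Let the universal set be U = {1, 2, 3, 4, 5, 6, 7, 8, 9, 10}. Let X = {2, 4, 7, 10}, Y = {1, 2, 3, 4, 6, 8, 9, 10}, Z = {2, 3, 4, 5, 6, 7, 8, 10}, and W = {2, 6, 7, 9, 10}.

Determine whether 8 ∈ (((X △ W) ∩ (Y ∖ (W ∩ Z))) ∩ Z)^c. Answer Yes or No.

Yes

8 ∉ X and 8 ∉ W, so 8 ∉ X △ W
8 ∉ W and 8 ∈ Z, so 8 ∉ W ∩ Z
8 ∈ Y and 8 ∉ (W ∩ Z), so 8 ∈ Y ∖ (W ∩ Z)
8 ∉ (X △ W) and 8 ∈ (Y ∖ (W ∩ Z)), so 8 ∉ (X △ W) ∩ (Y ∖ (W ∩ Z))
8 ∉ ((X △ W) ∩ (Y ∖ (W ∩ Z))) and 8 ∈ Z, so 8 ∉ ((X △ W) ∩ (Y ∖ (W ∩ Z))) ∩ Z
8 ∈ (((X △ W) ∩ (Y ∖ (W ∩ Z))) ∩ Z)^c since 8 ∉ (((X △ W) ∩ (Y ∖ (W ∩ Z))) ∩ Z)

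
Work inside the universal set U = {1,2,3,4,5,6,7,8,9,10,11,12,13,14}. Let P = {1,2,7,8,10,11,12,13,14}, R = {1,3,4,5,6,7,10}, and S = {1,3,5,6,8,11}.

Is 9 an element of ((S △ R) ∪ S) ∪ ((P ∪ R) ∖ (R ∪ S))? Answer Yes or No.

No

9 ∉ S and 9 ∉ R, so 9 ∉ S △ R
9 ∉ (S △ R) and 9 ∉ S, so 9 ∉ (S △ R) ∪ S
9 ∉ P and 9 ∉ R, so 9 ∉ P ∪ R
9 ∉ R and 9 ∉ S, so 9 ∉ R ∪ S
9 ∉ (P ∪ R) and 9 ∉ (R ∪ S), so 9 ∉ (P ∪ R) ∖ (R ∪ S)
9 ∉ ((S △ R) ∪ S) and 9 ∉ ((P ∪ R) ∖ (R ∪ S)), so 9 ∉ ((S △ R) ∪ S) ∪ ((P ∪ R) ∖ (R ∪ S))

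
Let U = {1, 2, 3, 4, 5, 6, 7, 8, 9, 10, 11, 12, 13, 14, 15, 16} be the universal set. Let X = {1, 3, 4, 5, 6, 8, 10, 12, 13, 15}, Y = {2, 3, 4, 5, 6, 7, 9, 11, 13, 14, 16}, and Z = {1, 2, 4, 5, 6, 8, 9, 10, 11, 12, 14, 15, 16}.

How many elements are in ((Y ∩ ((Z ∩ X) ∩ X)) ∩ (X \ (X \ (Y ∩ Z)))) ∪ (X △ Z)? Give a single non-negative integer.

Z ∩ X = {1, 4, 5, 6, 8, 10, 12, 15}
(Z ∩ X) ∩ X = {1, 4, 5, 6, 8, 10, 12, 15}
Y ∩ ((Z ∩ X) ∩ X) = {4, 5, 6}
Y ∩ Z = {2, 4, 5, 6, 9, 11, 14, 16}
X \ (Y ∩ Z) = {1, 3, 8, 10, 12, 13, 15}
X \ (X \ (Y ∩ Z)) = {4, 5, 6}
(Y ∩ ((Z ∩ X) ∩ X)) ∩ (X \ (X \ (Y ∩ Z))) = {4, 5, 6}
X △ Z = {2, 3, 9, 11, 13, 14, 16}
((Y ∩ ((Z ∩ X) ∩ X)) ∩ (X \ (X \ (Y ∩ Z)))) ∪ (X △ Z) = {2, 3, 4, 5, 6, 9, 11, 13, 14, 16}
|((Y ∩ ((Z ∩ X) ∩ X)) ∩ (X \ (X \ (Y ∩ Z)))) ∪ (X △ Z)| = 10

10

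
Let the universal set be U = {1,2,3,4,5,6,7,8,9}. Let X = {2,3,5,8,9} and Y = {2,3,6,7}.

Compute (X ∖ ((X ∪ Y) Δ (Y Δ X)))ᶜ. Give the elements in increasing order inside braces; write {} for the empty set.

X ∪ Y = {2,3,5,6,7,8,9}
Y Δ X = {5,6,7,8,9}
(X ∪ Y) Δ (Y Δ X) = {2,3}
X ∖ ((X ∪ Y) Δ (Y Δ X)) = {5,8,9}
(X ∖ ((X ∪ Y) Δ (Y Δ X)))ᶜ = {1,2,3,4,6,7}

{1,2,3,4,6,7}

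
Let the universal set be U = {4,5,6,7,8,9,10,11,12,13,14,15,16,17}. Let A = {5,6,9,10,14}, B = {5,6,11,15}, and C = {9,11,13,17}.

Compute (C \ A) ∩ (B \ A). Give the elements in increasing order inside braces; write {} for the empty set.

C \ A = {11,13,17}
B \ A = {11,15}
(C \ A) ∩ (B \ A) = {11}

{11}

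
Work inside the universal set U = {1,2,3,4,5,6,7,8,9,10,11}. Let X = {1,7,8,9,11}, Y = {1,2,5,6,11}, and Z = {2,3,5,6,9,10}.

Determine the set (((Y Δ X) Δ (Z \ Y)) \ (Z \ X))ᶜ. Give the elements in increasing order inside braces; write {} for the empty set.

Y Δ X = {2,5,6,7,8,9}
Z \ Y = {3,9,10}
(Y Δ X) Δ (Z \ Y) = {2,3,5,6,7,8,10}
Z \ X = {2,3,5,6,10}
((Y Δ X) Δ (Z \ Y)) \ (Z \ X) = {7,8}
(((Y Δ X) Δ (Z \ Y)) \ (Z \ X))ᶜ = {1,2,3,4,5,6,9,10,11}

{1,2,3,4,5,6,9,10,11}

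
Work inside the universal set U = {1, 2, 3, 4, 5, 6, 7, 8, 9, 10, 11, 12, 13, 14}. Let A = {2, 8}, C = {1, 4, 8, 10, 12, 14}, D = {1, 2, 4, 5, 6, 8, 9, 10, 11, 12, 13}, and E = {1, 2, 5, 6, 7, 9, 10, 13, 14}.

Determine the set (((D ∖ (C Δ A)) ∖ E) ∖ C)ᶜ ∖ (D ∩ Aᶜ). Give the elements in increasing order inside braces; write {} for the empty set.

{2, 3, 7, 8, 14}

C Δ A = {1, 2, 4, 10, 12, 14}
D ∖ (C Δ A) = {5, 6, 8, 9, 11, 13}
(D ∖ (C Δ A)) ∖ E = {8, 11}
((D ∖ (C Δ A)) ∖ E) ∖ C = {11}
(((D ∖ (C Δ A)) ∖ E) ∖ C)ᶜ = {1, 2, 3, 4, 5, 6, 7, 8, 9, 10, 12, 13, 14}
Aᶜ = {1, 3, 4, 5, 6, 7, 9, 10, 11, 12, 13, 14}
D ∩ Aᶜ = {1, 4, 5, 6, 9, 10, 11, 12, 13}
(((D ∖ (C Δ A)) ∖ E) ∖ C)ᶜ ∖ (D ∩ Aᶜ) = {2, 3, 7, 8, 14}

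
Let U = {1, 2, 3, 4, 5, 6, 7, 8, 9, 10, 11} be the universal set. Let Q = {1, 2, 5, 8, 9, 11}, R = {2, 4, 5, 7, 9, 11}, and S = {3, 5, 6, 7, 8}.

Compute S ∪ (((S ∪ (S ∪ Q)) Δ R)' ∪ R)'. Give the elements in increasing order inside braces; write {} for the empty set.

S ∪ Q = {1, 2, 3, 5, 6, 7, 8, 9, 11}
S ∪ (S ∪ Q) = {1, 2, 3, 5, 6, 7, 8, 9, 11}
(S ∪ (S ∪ Q)) Δ R = {1, 3, 4, 6, 8}
((S ∪ (S ∪ Q)) Δ R)' = {2, 5, 7, 9, 10, 11}
((S ∪ (S ∪ Q)) Δ R)' ∪ R = {2, 4, 5, 7, 9, 10, 11}
(((S ∪ (S ∪ Q)) Δ R)' ∪ R)' = {1, 3, 6, 8}
S ∪ (((S ∪ (S ∪ Q)) Δ R)' ∪ R)' = {1, 3, 5, 6, 7, 8}

{1, 3, 5, 6, 7, 8}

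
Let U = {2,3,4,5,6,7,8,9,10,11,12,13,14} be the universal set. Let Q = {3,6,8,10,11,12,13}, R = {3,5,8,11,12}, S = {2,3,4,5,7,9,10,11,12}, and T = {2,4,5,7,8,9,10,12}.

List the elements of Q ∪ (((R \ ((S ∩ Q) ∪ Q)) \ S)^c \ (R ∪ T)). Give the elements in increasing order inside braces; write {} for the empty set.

{3,6,8,10,11,12,13,14}

S ∩ Q = {3,10,11,12}
(S ∩ Q) ∪ Q = {3,6,8,10,11,12,13}
R \ ((S ∩ Q) ∪ Q) = {5}
(R \ ((S ∩ Q) ∪ Q)) \ S = {}
((R \ ((S ∩ Q) ∪ Q)) \ S)^c = {2,3,4,5,6,7,8,9,10,11,12,13,14}
R ∪ T = {2,3,4,5,7,8,9,10,11,12}
((R \ ((S ∩ Q) ∪ Q)) \ S)^c \ (R ∪ T) = {6,13,14}
Q ∪ (((R \ ((S ∩ Q) ∪ Q)) \ S)^c \ (R ∪ T)) = {3,6,8,10,11,12,13,14}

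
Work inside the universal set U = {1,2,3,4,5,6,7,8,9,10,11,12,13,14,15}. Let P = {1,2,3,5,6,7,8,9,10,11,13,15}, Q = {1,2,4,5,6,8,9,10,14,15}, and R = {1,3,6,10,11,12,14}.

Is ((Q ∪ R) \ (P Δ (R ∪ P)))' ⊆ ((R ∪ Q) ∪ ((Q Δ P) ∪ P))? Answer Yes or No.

Q ∪ R = {1,2,3,4,5,6,8,9,10,11,12,14,15}
R ∪ P = {1,2,3,5,6,7,8,9,10,11,12,13,14,15}
P Δ (R ∪ P) = {12,14}
(Q ∪ R) \ (P Δ (R ∪ P)) = {1,2,3,4,5,6,8,9,10,11,15}
((Q ∪ R) \ (P Δ (R ∪ P)))' = {7,12,13,14}
R ∪ Q = {1,2,3,4,5,6,8,9,10,11,12,14,15}
Q Δ P = {3,4,7,11,13,14}
(Q Δ P) ∪ P = {1,2,3,4,5,6,7,8,9,10,11,13,14,15}
(R ∪ Q) ∪ ((Q Δ P) ∪ P) = {1,2,3,4,5,6,7,8,9,10,11,12,13,14,15}
Every element of {7,12,13,14} is in {1,2,3,4,5,6,7,8,9,10,11,12,13,14,15}, so ((Q ∪ R) \ (P Δ (R ∪ P)))' ⊆ (R ∪ Q) ∪ ((Q Δ P) ∪ P).

Yes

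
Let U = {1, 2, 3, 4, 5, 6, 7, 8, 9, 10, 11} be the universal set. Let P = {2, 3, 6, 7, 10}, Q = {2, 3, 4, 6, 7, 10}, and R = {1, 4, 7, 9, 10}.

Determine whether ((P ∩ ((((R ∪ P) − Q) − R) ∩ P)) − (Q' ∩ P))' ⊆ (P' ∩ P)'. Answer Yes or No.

R ∪ P = {1, 2, 3, 4, 6, 7, 9, 10}
(R ∪ P) − Q = {1, 9}
((R ∪ P) − Q) − R = {}
(((R ∪ P) − Q) − R) ∩ P = {}
P ∩ ((((R ∪ P) − Q) − R) ∩ P) = {}
Q' = {1, 5, 8, 9, 11}
Q' ∩ P = {}
(P ∩ ((((R ∪ P) − Q) − R) ∩ P)) − (Q' ∩ P) = {}
((P ∩ ((((R ∪ P) − Q) − R) ∩ P)) − (Q' ∩ P))' = {1, 2, 3, 4, 5, 6, 7, 8, 9, 10, 11}
P' = {1, 4, 5, 8, 9, 11}
P' ∩ P = {}
(P' ∩ P)' = {1, 2, 3, 4, 5, 6, 7, 8, 9, 10, 11}
Every element of {1, 2, 3, 4, 5, 6, 7, 8, 9, 10, 11} is in {1, 2, 3, 4, 5, 6, 7, 8, 9, 10, 11}, so ((P ∩ ((((R ∪ P) − Q) − R) ∩ P)) − (Q' ∩ P))' ⊆ (P' ∩ P)'.

Yes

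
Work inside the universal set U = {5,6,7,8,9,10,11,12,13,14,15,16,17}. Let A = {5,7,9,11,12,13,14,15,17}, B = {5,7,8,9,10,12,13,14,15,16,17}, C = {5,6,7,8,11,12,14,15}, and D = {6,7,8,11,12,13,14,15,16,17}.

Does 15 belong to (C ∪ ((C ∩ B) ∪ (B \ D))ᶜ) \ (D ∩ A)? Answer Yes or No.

No

15 ∈ C and 15 ∈ B, so 15 ∈ C ∩ B
15 ∈ B and 15 ∈ D, so 15 ∉ B \ D
15 ∈ (C ∩ B) and 15 ∉ (B \ D), so 15 ∈ (C ∩ B) ∪ (B \ D)
15 ∉ ((C ∩ B) ∪ (B \ D))ᶜ since 15 ∈ ((C ∩ B) ∪ (B \ D))
15 ∈ C and 15 ∉ ((C ∩ B) ∪ (B \ D))ᶜ, so 15 ∈ C ∪ ((C ∩ B) ∪ (B \ D))ᶜ
15 ∈ D and 15 ∈ A, so 15 ∈ D ∩ A
15 ∈ (C ∪ ((C ∩ B) ∪ (B \ D))ᶜ) and 15 ∈ (D ∩ A), so 15 ∉ (C ∪ ((C ∩ B) ∪ (B \ D))ᶜ) \ (D ∩ A)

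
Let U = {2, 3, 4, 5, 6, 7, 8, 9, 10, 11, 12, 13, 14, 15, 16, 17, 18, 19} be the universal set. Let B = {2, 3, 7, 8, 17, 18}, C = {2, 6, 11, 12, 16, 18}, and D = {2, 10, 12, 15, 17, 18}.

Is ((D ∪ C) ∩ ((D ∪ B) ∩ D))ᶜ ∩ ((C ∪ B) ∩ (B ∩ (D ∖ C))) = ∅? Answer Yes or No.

D ∪ C = {2, 6, 10, 11, 12, 15, 16, 17, 18}
D ∪ B = {2, 3, 7, 8, 10, 12, 15, 17, 18}
(D ∪ B) ∩ D = {2, 10, 12, 15, 17, 18}
(D ∪ C) ∩ ((D ∪ B) ∩ D) = {2, 10, 12, 15, 17, 18}
((D ∪ C) ∩ ((D ∪ B) ∩ D))ᶜ = {3, 4, 5, 6, 7, 8, 9, 11, 13, 14, 16, 19}
C ∪ B = {2, 3, 6, 7, 8, 11, 12, 16, 17, 18}
D ∖ C = {10, 15, 17}
B ∩ (D ∖ C) = {17}
(C ∪ B) ∩ (B ∩ (D ∖ C)) = {17}
{3, 4, 5, 6, 7, 8, 9, 11, 13, 14, 16, 19} and {17} share no elements.

Yes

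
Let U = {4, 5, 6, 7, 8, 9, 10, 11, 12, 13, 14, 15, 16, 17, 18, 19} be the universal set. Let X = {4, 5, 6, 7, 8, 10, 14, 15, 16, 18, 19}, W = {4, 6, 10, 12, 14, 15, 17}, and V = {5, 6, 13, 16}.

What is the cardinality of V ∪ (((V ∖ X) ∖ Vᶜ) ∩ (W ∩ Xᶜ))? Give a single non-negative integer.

V ∖ X = {13}
Vᶜ = {4, 7, 8, 9, 10, 11, 12, 14, 15, 17, 18, 19}
(V ∖ X) ∖ Vᶜ = {13}
Xᶜ = {9, 11, 12, 13, 17}
W ∩ Xᶜ = {12, 17}
((V ∖ X) ∖ Vᶜ) ∩ (W ∩ Xᶜ) = {}
V ∪ (((V ∖ X) ∖ Vᶜ) ∩ (W ∩ Xᶜ)) = {5, 6, 13, 16}
|V ∪ (((V ∖ X) ∖ Vᶜ) ∩ (W ∩ Xᶜ))| = 4

4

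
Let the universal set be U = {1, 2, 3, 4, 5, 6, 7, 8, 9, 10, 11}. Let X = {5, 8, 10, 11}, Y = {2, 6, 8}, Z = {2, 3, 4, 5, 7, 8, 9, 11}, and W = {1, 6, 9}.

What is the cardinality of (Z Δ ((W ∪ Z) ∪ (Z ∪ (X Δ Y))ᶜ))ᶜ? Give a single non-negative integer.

9

W ∪ Z = {1, 2, 3, 4, 5, 6, 7, 8, 9, 11}
X Δ Y = {2, 5, 6, 10, 11}
Z ∪ (X Δ Y) = {2, 3, 4, 5, 6, 7, 8, 9, 10, 11}
(Z ∪ (X Δ Y))ᶜ = {1}
(W ∪ Z) ∪ (Z ∪ (X Δ Y))ᶜ = {1, 2, 3, 4, 5, 6, 7, 8, 9, 11}
Z Δ ((W ∪ Z) ∪ (Z ∪ (X Δ Y))ᶜ) = {1, 6}
(Z Δ ((W ∪ Z) ∪ (Z ∪ (X Δ Y))ᶜ))ᶜ = {2, 3, 4, 5, 7, 8, 9, 10, 11}
|(Z Δ ((W ∪ Z) ∪ (Z ∪ (X Δ Y))ᶜ))ᶜ| = 9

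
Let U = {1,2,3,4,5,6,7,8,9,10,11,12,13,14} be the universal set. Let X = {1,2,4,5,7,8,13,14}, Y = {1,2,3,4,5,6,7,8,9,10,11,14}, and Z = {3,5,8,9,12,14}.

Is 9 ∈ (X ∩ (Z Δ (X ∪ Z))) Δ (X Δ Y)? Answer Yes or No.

Yes

9 ∉ X and 9 ∈ Z, so 9 ∈ X ∪ Z
9 ∈ Z and 9 ∈ (X ∪ Z), so 9 ∉ Z Δ (X ∪ Z)
9 ∉ X and 9 ∉ (Z Δ (X ∪ Z)), so 9 ∉ X ∩ (Z Δ (X ∪ Z))
9 ∉ X and 9 ∈ Y, so 9 ∈ X Δ Y
9 ∉ (X ∩ (Z Δ (X ∪ Z))) and 9 ∈ (X Δ Y), so 9 ∈ (X ∩ (Z Δ (X ∪ Z))) Δ (X Δ Y)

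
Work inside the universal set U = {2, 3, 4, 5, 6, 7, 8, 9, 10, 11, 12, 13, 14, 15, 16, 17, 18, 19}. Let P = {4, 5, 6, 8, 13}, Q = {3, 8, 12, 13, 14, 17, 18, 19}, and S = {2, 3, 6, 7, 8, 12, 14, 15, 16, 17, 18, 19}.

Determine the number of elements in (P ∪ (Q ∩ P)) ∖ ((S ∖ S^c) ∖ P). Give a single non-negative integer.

Q ∩ P = {8, 13}
P ∪ (Q ∩ P) = {4, 5, 6, 8, 13}
S^c = {4, 5, 9, 10, 11, 13}
S ∖ S^c = {2, 3, 6, 7, 8, 12, 14, 15, 16, 17, 18, 19}
(S ∖ S^c) ∖ P = {2, 3, 7, 12, 14, 15, 16, 17, 18, 19}
(P ∪ (Q ∩ P)) ∖ ((S ∖ S^c) ∖ P) = {4, 5, 6, 8, 13}
|(P ∪ (Q ∩ P)) ∖ ((S ∖ S^c) ∖ P)| = 5

5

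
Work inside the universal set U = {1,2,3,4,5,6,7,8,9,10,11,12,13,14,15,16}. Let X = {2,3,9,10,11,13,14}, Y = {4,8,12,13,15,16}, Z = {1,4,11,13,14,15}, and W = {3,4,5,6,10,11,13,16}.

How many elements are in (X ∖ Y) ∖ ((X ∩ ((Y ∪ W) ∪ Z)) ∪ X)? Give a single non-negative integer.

X ∖ Y = {2,3,9,10,11,14}
Y ∪ W = {3,4,5,6,8,10,11,12,13,15,16}
(Y ∪ W) ∪ Z = {1,3,4,5,6,8,10,11,12,13,14,15,16}
X ∩ ((Y ∪ W) ∪ Z) = {3,10,11,13,14}
(X ∩ ((Y ∪ W) ∪ Z)) ∪ X = {2,3,9,10,11,13,14}
(X ∖ Y) ∖ ((X ∩ ((Y ∪ W) ∪ Z)) ∪ X) = {}
|(X ∖ Y) ∖ ((X ∩ ((Y ∪ W) ∪ Z)) ∪ X)| = 0

0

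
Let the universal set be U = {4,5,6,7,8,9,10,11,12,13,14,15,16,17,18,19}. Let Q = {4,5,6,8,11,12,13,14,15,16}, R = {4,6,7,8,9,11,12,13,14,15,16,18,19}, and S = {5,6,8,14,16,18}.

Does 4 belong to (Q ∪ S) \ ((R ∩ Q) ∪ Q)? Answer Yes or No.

No

4 ∈ Q and 4 ∉ S, so 4 ∈ Q ∪ S
4 ∈ R and 4 ∈ Q, so 4 ∈ R ∩ Q
4 ∈ (R ∩ Q) and 4 ∈ Q, so 4 ∈ (R ∩ Q) ∪ Q
4 ∈ (Q ∪ S) and 4 ∈ ((R ∩ Q) ∪ Q), so 4 ∉ (Q ∪ S) \ ((R ∩ Q) ∪ Q)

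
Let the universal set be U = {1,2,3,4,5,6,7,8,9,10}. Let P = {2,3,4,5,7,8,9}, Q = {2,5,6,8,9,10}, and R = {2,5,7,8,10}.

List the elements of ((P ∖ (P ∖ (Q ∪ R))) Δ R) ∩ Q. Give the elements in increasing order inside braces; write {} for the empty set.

Q ∪ R = {2,5,6,7,8,9,10}
P ∖ (Q ∪ R) = {3,4}
P ∖ (P ∖ (Q ∪ R)) = {2,5,7,8,9}
(P ∖ (P ∖ (Q ∪ R))) Δ R = {9,10}
((P ∖ (P ∖ (Q ∪ R))) Δ R) ∩ Q = {9,10}

{9,10}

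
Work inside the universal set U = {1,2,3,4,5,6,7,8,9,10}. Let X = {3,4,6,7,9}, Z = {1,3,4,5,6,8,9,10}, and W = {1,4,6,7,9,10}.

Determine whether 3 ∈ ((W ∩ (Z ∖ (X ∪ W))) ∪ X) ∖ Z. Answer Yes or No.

3 ∈ X and 3 ∉ W, so 3 ∈ X ∪ W
3 ∈ Z and 3 ∈ (X ∪ W), so 3 ∉ Z ∖ (X ∪ W)
3 ∉ W and 3 ∉ (Z ∖ (X ∪ W)), so 3 ∉ W ∩ (Z ∖ (X ∪ W))
3 ∉ (W ∩ (Z ∖ (X ∪ W))) and 3 ∈ X, so 3 ∈ (W ∩ (Z ∖ (X ∪ W))) ∪ X
3 ∈ ((W ∩ (Z ∖ (X ∪ W))) ∪ X) and 3 ∈ Z, so 3 ∉ ((W ∩ (Z ∖ (X ∪ W))) ∪ X) ∖ Z

No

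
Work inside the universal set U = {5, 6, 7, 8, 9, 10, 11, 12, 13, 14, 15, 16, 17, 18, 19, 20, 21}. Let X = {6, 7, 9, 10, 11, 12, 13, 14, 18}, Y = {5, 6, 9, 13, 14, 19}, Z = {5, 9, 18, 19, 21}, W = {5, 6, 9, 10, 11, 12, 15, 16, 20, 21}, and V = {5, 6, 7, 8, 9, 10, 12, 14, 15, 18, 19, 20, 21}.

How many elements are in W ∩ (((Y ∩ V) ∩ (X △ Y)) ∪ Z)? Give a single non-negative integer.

3

Y ∩ V = {5, 6, 9, 14, 19}
X △ Y = {5, 7, 10, 11, 12, 18, 19}
(Y ∩ V) ∩ (X △ Y) = {5, 19}
((Y ∩ V) ∩ (X △ Y)) ∪ Z = {5, 9, 18, 19, 21}
W ∩ (((Y ∩ V) ∩ (X △ Y)) ∪ Z) = {5, 9, 21}
|W ∩ (((Y ∩ V) ∩ (X △ Y)) ∪ Z)| = 3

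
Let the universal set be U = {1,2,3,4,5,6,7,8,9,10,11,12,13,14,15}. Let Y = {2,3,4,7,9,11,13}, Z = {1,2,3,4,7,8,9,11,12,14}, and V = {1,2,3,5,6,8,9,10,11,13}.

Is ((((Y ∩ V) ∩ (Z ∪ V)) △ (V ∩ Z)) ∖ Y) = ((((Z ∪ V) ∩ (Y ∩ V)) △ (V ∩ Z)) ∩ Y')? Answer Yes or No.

Y ∩ V = {2,3,9,11,13}
Z ∪ V = {1,2,3,4,5,6,7,8,9,10,11,12,13,14}
(Y ∩ V) ∩ (Z ∪ V) = {2,3,9,11,13}
V ∩ Z = {1,2,3,8,9,11}
((Y ∩ V) ∩ (Z ∪ V)) △ (V ∩ Z) = {1,8,13}
(((Y ∩ V) ∩ (Z ∪ V)) △ (V ∩ Z)) ∖ Y = {1,8}
(Z ∪ V) ∩ (Y ∩ V) = {2,3,9,11,13}
((Z ∪ V) ∩ (Y ∩ V)) △ (V ∩ Z) = {1,8,13}
Y' = {1,5,6,8,10,12,14,15}
(((Z ∪ V) ∩ (Y ∩ V)) △ (V ∩ Z)) ∩ Y' = {1,8}
Both equal {1,8}, so (((Y ∩ V) ∩ (Z ∪ V)) △ (V ∩ Z)) ∖ Y = (((Z ∪ V) ∩ (Y ∩ V)) △ (V ∩ Z)) ∩ Y'.

Yes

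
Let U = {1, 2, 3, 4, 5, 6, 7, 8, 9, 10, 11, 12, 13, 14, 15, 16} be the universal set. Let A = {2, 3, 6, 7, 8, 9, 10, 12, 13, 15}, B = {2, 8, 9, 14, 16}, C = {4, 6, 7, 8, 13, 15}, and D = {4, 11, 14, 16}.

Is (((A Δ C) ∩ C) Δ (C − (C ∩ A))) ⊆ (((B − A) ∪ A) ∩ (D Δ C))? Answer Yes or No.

A Δ C = {2, 3, 4, 9, 10, 12}
(A Δ C) ∩ C = {4}
C ∩ A = {6, 7, 8, 13, 15}
C − (C ∩ A) = {4}
((A Δ C) ∩ C) Δ (C − (C ∩ A)) = {}
B − A = {14, 16}
(B − A) ∪ A = {2, 3, 6, 7, 8, 9, 10, 12, 13, 14, 15, 16}
D Δ C = {6, 7, 8, 11, 13, 14, 15, 16}
((B − A) ∪ A) ∩ (D Δ C) = {6, 7, 8, 13, 14, 15, 16}
Every element of {} is in {6, 7, 8, 13, 14, 15, 16}, so ((A Δ C) ∩ C) Δ (C − (C ∩ A)) ⊆ ((B − A) ∪ A) ∩ (D Δ C).

Yes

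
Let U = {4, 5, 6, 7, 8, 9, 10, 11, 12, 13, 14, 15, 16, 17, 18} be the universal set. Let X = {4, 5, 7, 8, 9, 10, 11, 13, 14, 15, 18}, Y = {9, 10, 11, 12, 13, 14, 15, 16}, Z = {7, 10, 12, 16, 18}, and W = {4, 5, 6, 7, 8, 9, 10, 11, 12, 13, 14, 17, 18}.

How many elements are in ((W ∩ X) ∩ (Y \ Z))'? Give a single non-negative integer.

W ∩ X = {4, 5, 7, 8, 9, 10, 11, 13, 14, 18}
Y \ Z = {9, 11, 13, 14, 15}
(W ∩ X) ∩ (Y \ Z) = {9, 11, 13, 14}
((W ∩ X) ∩ (Y \ Z))' = {4, 5, 6, 7, 8, 10, 12, 15, 16, 17, 18}
|((W ∩ X) ∩ (Y \ Z))'| = 11

11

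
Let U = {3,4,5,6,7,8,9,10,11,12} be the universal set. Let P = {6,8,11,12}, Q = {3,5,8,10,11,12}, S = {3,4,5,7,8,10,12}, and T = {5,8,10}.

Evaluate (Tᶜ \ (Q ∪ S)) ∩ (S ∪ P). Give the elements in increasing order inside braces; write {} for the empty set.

{6}

Tᶜ = {3,4,6,7,9,11,12}
Q ∪ S = {3,4,5,7,8,10,11,12}
Tᶜ \ (Q ∪ S) = {6,9}
S ∪ P = {3,4,5,6,7,8,10,11,12}
(Tᶜ \ (Q ∪ S)) ∩ (S ∪ P) = {6}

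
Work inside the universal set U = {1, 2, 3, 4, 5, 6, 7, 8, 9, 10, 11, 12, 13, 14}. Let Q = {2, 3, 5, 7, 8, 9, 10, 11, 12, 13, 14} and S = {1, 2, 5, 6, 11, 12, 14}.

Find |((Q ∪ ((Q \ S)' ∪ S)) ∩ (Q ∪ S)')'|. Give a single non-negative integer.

13

Q \ S = {3, 7, 8, 9, 10, 13}
(Q \ S)' = {1, 2, 4, 5, 6, 11, 12, 14}
(Q \ S)' ∪ S = {1, 2, 4, 5, 6, 11, 12, 14}
Q ∪ ((Q \ S)' ∪ S) = {1, 2, 3, 4, 5, 6, 7, 8, 9, 10, 11, 12, 13, 14}
Q ∪ S = {1, 2, 3, 5, 6, 7, 8, 9, 10, 11, 12, 13, 14}
(Q ∪ S)' = {4}
(Q ∪ ((Q \ S)' ∪ S)) ∩ (Q ∪ S)' = {4}
((Q ∪ ((Q \ S)' ∪ S)) ∩ (Q ∪ S)')' = {1, 2, 3, 5, 6, 7, 8, 9, 10, 11, 12, 13, 14}
|((Q ∪ ((Q \ S)' ∪ S)) ∩ (Q ∪ S)')'| = 13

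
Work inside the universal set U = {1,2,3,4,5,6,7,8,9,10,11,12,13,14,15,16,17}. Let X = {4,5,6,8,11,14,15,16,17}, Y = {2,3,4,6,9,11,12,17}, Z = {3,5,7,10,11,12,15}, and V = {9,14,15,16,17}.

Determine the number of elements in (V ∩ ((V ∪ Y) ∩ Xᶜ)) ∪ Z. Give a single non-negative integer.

V ∪ Y = {2,3,4,6,9,11,12,14,15,16,17}
Xᶜ = {1,2,3,7,9,10,12,13}
(V ∪ Y) ∩ Xᶜ = {2,3,9,12}
V ∩ ((V ∪ Y) ∩ Xᶜ) = {9}
(V ∩ ((V ∪ Y) ∩ Xᶜ)) ∪ Z = {3,5,7,9,10,11,12,15}
|(V ∩ ((V ∪ Y) ∩ Xᶜ)) ∪ Z| = 8

8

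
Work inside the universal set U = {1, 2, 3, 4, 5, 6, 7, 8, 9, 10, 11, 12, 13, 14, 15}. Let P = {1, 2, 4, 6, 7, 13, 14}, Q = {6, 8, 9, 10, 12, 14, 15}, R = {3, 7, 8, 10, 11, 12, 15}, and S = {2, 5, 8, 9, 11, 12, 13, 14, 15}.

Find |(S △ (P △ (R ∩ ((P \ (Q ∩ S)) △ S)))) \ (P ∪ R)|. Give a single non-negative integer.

Q ∩ S = {8, 9, 12, 14, 15}
P \ (Q ∩ S) = {1, 2, 4, 6, 7, 13}
(P \ (Q ∩ S)) △ S = {1, 4, 5, 6, 7, 8, 9, 11, 12, 14, 15}
R ∩ ((P \ (Q ∩ S)) △ S) = {7, 8, 11, 12, 15}
P △ (R ∩ ((P \ (Q ∩ S)) △ S)) = {1, 2, 4, 6, 8, 11, 12, 13, 14, 15}
S △ (P △ (R ∩ ((P \ (Q ∩ S)) △ S))) = {1, 4, 5, 6, 9}
P ∪ R = {1, 2, 3, 4, 6, 7, 8, 10, 11, 12, 13, 14, 15}
(S △ (P △ (R ∩ ((P \ (Q ∩ S)) △ S)))) \ (P ∪ R) = {5, 9}
|(S △ (P △ (R ∩ ((P \ (Q ∩ S)) △ S)))) \ (P ∪ R)| = 2

2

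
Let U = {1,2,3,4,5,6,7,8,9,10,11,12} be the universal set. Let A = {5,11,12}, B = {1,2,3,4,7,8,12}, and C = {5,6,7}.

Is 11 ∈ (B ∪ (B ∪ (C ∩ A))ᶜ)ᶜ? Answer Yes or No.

11 ∉ C and 11 ∈ A, so 11 ∉ C ∩ A
11 ∉ B and 11 ∉ (C ∩ A), so 11 ∉ B ∪ (C ∩ A)
11 ∈ (B ∪ (C ∩ A))ᶜ since 11 ∉ (B ∪ (C ∩ A))
11 ∉ B and 11 ∈ (B ∪ (C ∩ A))ᶜ, so 11 ∈ B ∪ (B ∪ (C ∩ A))ᶜ
11 ∉ (B ∪ (B ∪ (C ∩ A))ᶜ)ᶜ since 11 ∈ (B ∪ (B ∪ (C ∩ A))ᶜ)

No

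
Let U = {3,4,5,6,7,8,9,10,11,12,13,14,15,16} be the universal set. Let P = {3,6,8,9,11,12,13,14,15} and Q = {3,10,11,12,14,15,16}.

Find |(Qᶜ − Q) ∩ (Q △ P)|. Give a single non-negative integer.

Qᶜ = {4,5,6,7,8,9,13}
Qᶜ − Q = {4,5,6,7,8,9,13}
Q △ P = {6,8,9,10,13,16}
(Qᶜ − Q) ∩ (Q △ P) = {6,8,9,13}
|(Qᶜ − Q) ∩ (Q △ P)| = 4

4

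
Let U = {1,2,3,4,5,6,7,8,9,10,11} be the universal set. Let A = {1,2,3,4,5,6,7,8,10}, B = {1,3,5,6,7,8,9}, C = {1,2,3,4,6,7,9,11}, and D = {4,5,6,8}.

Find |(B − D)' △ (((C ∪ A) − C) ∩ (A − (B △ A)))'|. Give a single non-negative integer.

B − D = {1,3,7,9}
(B − D)' = {2,4,5,6,8,10,11}
C ∪ A = {1,2,3,4,5,6,7,8,9,10,11}
(C ∪ A) − C = {5,8,10}
B △ A = {2,4,9,10}
A − (B △ A) = {1,3,5,6,7,8}
((C ∪ A) − C) ∩ (A − (B △ A)) = {5,8}
(((C ∪ A) − C) ∩ (A − (B △ A)))' = {1,2,3,4,6,7,9,10,11}
(B − D)' △ (((C ∪ A) − C) ∩ (A − (B △ A)))' = {1,3,5,7,8,9}
|(B − D)' △ (((C ∪ A) − C) ∩ (A − (B △ A)))'| = 6

6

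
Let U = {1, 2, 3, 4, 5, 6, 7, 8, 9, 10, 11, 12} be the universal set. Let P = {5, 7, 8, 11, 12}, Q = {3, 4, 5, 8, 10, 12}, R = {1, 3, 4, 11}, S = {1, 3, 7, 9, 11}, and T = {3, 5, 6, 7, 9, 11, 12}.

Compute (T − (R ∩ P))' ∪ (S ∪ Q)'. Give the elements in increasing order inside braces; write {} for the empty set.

R ∩ P = {11}
T − (R ∩ P) = {3, 5, 6, 7, 9, 12}
(T − (R ∩ P))' = {1, 2, 4, 8, 10, 11}
S ∪ Q = {1, 3, 4, 5, 7, 8, 9, 10, 11, 12}
(S ∪ Q)' = {2, 6}
(T − (R ∩ P))' ∪ (S ∪ Q)' = {1, 2, 4, 6, 8, 10, 11}

{1, 2, 4, 6, 8, 10, 11}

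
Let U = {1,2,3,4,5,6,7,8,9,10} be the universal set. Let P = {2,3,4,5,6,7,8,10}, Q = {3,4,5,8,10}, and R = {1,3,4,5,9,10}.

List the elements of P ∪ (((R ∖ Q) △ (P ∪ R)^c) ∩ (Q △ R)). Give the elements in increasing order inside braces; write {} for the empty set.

{1,2,3,4,5,6,7,8,9,10}

R ∖ Q = {1,9}
P ∪ R = {1,2,3,4,5,6,7,8,9,10}
(P ∪ R)^c = {}
(R ∖ Q) △ (P ∪ R)^c = {1,9}
Q △ R = {1,8,9}
((R ∖ Q) △ (P ∪ R)^c) ∩ (Q △ R) = {1,9}
P ∪ (((R ∖ Q) △ (P ∪ R)^c) ∩ (Q △ R)) = {1,2,3,4,5,6,7,8,9,10}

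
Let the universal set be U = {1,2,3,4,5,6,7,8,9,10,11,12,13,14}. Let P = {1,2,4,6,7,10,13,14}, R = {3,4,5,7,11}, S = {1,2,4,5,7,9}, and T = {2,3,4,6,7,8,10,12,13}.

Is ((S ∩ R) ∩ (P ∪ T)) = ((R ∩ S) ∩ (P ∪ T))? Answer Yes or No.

S ∩ R = {4,5,7}
P ∪ T = {1,2,3,4,6,7,8,10,12,13,14}
(S ∩ R) ∩ (P ∪ T) = {4,7}
R ∩ S = {4,5,7}
(R ∩ S) ∩ (P ∪ T) = {4,7}
Both equal {4,7}, so (S ∩ R) ∩ (P ∪ T) = (R ∩ S) ∩ (P ∪ T).

Yes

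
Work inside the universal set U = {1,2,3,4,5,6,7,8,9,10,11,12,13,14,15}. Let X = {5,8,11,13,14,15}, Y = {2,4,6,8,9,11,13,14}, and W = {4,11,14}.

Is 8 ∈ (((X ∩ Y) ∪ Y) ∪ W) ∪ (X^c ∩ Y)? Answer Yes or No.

8 ∈ X and 8 ∈ Y, so 8 ∈ X ∩ Y
8 ∈ (X ∩ Y) and 8 ∈ Y, so 8 ∈ (X ∩ Y) ∪ Y
8 ∈ ((X ∩ Y) ∪ Y) and 8 ∉ W, so 8 ∈ ((X ∩ Y) ∪ Y) ∪ W
8 ∈ X, so 8 ∉ X^c
8 ∉ X^c and 8 ∈ Y, so 8 ∉ X^c ∩ Y
8 ∈ (((X ∩ Y) ∪ Y) ∪ W) and 8 ∉ (X^c ∩ Y), so 8 ∈ (((X ∩ Y) ∪ Y) ∪ W) ∪ (X^c ∩ Y)

Yes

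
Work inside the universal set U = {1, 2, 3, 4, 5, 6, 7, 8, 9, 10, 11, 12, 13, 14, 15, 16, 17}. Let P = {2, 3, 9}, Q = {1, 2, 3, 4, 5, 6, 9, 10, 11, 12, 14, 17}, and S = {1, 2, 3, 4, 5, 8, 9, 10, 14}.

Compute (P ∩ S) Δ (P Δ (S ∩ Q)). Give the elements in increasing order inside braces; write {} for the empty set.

P ∩ S = {2, 3, 9}
S ∩ Q = {1, 2, 3, 4, 5, 9, 10, 14}
P Δ (S ∩ Q) = {1, 4, 5, 10, 14}
(P ∩ S) Δ (P Δ (S ∩ Q)) = {1, 2, 3, 4, 5, 9, 10, 14}

{1, 2, 3, 4, 5, 9, 10, 14}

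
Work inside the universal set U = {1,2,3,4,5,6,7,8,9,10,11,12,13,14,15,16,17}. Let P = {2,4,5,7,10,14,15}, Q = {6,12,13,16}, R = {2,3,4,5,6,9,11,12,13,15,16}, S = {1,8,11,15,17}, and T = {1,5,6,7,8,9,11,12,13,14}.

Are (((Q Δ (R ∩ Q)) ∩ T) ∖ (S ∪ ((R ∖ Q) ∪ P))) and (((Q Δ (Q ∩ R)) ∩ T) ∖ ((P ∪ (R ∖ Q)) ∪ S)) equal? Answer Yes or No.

R ∩ Q = {6,12,13,16}
Q Δ (R ∩ Q) = {}
(Q Δ (R ∩ Q)) ∩ T = {}
R ∖ Q = {2,3,4,5,9,11,15}
(R ∖ Q) ∪ P = {2,3,4,5,7,9,10,11,14,15}
S ∪ ((R ∖ Q) ∪ P) = {1,2,3,4,5,7,8,9,10,11,14,15,17}
((Q Δ (R ∩ Q)) ∩ T) ∖ (S ∪ ((R ∖ Q) ∪ P)) = {}
Q ∩ R = {6,12,13,16}
Q Δ (Q ∩ R) = {}
(Q Δ (Q ∩ R)) ∩ T = {}
P ∪ (R ∖ Q) = {2,3,4,5,7,9,10,11,14,15}
(P ∪ (R ∖ Q)) ∪ S = {1,2,3,4,5,7,8,9,10,11,14,15,17}
((Q Δ (Q ∩ R)) ∩ T) ∖ ((P ∪ (R ∖ Q)) ∪ S) = {}
Both equal {}, so ((Q Δ (R ∩ Q)) ∩ T) ∖ (S ∪ ((R ∖ Q) ∪ P)) = ((Q Δ (Q ∩ R)) ∩ T) ∖ ((P ∪ (R ∖ Q)) ∪ S).

Yes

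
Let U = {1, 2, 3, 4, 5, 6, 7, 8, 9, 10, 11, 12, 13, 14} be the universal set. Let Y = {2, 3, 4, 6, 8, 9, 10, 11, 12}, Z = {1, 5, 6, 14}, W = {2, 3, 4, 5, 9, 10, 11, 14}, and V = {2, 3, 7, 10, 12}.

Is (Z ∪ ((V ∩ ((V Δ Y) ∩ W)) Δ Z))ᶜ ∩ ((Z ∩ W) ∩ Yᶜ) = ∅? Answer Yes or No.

Yes

V Δ Y = {4, 6, 7, 8, 9, 11}
(V Δ Y) ∩ W = {4, 9, 11}
V ∩ ((V Δ Y) ∩ W) = {}
(V ∩ ((V Δ Y) ∩ W)) Δ Z = {1, 5, 6, 14}
Z ∪ ((V ∩ ((V Δ Y) ∩ W)) Δ Z) = {1, 5, 6, 14}
(Z ∪ ((V ∩ ((V Δ Y) ∩ W)) Δ Z))ᶜ = {2, 3, 4, 7, 8, 9, 10, 11, 12, 13}
Z ∩ W = {5, 14}
Yᶜ = {1, 5, 7, 13, 14}
(Z ∩ W) ∩ Yᶜ = {5, 14}
{2, 3, 4, 7, 8, 9, 10, 11, 12, 13} and {5, 14} share no elements.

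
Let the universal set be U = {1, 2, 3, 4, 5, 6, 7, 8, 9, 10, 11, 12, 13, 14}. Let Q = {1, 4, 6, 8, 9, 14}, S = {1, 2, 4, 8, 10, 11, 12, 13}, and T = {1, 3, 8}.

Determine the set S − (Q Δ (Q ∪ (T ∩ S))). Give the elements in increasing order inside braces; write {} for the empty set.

{1, 2, 4, 8, 10, 11, 12, 13}

T ∩ S = {1, 8}
Q ∪ (T ∩ S) = {1, 4, 6, 8, 9, 14}
Q Δ (Q ∪ (T ∩ S)) = {}
S − (Q Δ (Q ∪ (T ∩ S))) = {1, 2, 4, 8, 10, 11, 12, 13}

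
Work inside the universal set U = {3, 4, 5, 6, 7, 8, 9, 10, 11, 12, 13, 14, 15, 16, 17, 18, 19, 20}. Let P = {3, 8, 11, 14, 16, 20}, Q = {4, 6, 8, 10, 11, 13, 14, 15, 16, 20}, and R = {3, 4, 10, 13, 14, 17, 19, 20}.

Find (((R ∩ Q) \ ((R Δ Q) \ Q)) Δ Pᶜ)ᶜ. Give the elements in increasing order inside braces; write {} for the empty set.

R ∩ Q = {4, 10, 13, 14, 20}
R Δ Q = {3, 6, 8, 11, 15, 16, 17, 19}
(R Δ Q) \ Q = {3, 17, 19}
(R ∩ Q) \ ((R Δ Q) \ Q) = {4, 10, 13, 14, 20}
Pᶜ = {4, 5, 6, 7, 9, 10, 12, 13, 15, 17, 18, 19}
((R ∩ Q) \ ((R Δ Q) \ Q)) Δ Pᶜ = {5, 6, 7, 9, 12, 14, 15, 17, 18, 19, 20}
(((R ∩ Q) \ ((R Δ Q) \ Q)) Δ Pᶜ)ᶜ = {3, 4, 8, 10, 11, 13, 16}

{3, 4, 8, 10, 11, 13, 16}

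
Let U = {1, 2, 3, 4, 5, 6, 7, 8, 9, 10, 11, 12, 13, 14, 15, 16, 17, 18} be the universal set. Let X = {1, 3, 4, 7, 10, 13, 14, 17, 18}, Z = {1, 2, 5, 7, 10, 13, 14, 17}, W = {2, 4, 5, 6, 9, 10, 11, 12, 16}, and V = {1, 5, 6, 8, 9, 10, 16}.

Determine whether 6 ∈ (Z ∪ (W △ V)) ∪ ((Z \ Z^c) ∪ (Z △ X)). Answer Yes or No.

6 ∈ W and 6 ∈ V, so 6 ∉ W △ V
6 ∉ Z and 6 ∉ (W △ V), so 6 ∉ Z ∪ (W △ V)
6 ∉ Z, so 6 ∈ Z^c
6 ∉ Z and 6 ∈ Z^c, so 6 ∉ Z \ Z^c
6 ∉ Z and 6 ∉ X, so 6 ∉ Z △ X
6 ∉ (Z \ Z^c) and 6 ∉ (Z △ X), so 6 ∉ (Z \ Z^c) ∪ (Z △ X)
6 ∉ (Z ∪ (W △ V)) and 6 ∉ ((Z \ Z^c) ∪ (Z △ X)), so 6 ∉ (Z ∪ (W △ V)) ∪ ((Z \ Z^c) ∪ (Z △ X))

No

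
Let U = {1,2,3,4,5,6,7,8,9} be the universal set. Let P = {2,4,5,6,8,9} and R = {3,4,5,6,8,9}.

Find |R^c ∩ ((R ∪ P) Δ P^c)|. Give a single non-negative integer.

3

R^c = {1,2,7}
R ∪ P = {2,3,4,5,6,8,9}
P^c = {1,3,7}
(R ∪ P) Δ P^c = {1,2,4,5,6,7,8,9}
R^c ∩ ((R ∪ P) Δ P^c) = {1,2,7}
|R^c ∩ ((R ∪ P) Δ P^c)| = 3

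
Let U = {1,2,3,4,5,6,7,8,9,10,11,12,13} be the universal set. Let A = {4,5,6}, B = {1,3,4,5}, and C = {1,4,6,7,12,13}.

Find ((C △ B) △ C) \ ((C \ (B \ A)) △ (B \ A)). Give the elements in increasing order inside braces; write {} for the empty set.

C △ B = {3,5,6,7,12,13}
(C △ B) △ C = {1,3,4,5}
B \ A = {1,3}
C \ (B \ A) = {4,6,7,12,13}
(C \ (B \ A)) △ (B \ A) = {1,3,4,6,7,12,13}
((C △ B) △ C) \ ((C \ (B \ A)) △ (B \ A)) = {5}

{5}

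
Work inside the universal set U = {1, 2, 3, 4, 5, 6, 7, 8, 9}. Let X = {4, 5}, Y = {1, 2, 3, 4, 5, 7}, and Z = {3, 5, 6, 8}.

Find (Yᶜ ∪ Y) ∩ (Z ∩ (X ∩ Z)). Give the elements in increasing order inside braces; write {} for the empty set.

Yᶜ = {6, 8, 9}
Yᶜ ∪ Y = {1, 2, 3, 4, 5, 6, 7, 8, 9}
X ∩ Z = {5}
Z ∩ (X ∩ Z) = {5}
(Yᶜ ∪ Y) ∩ (Z ∩ (X ∩ Z)) = {5}

{5}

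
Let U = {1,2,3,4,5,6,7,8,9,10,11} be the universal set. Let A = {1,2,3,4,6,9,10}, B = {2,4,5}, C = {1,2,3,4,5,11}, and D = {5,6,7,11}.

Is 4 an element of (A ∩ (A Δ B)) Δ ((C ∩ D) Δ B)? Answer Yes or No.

Yes

4 ∈ A and 4 ∈ B, so 4 ∉ A Δ B
4 ∈ A and 4 ∉ (A Δ B), so 4 ∉ A ∩ (A Δ B)
4 ∈ C and 4 ∉ D, so 4 ∉ C ∩ D
4 ∉ (C ∩ D) and 4 ∈ B, so 4 ∈ (C ∩ D) Δ B
4 ∉ (A ∩ (A Δ B)) and 4 ∈ ((C ∩ D) Δ B), so 4 ∈ (A ∩ (A Δ B)) Δ ((C ∩ D) Δ B)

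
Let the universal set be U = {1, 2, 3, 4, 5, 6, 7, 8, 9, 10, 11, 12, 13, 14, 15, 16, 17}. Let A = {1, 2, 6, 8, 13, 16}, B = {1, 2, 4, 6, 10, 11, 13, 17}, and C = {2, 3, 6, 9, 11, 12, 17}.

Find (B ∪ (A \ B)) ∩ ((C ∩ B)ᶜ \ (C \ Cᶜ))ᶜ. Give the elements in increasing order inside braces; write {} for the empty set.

{2, 6, 11, 17}

A \ B = {8, 16}
B ∪ (A \ B) = {1, 2, 4, 6, 8, 10, 11, 13, 16, 17}
C ∩ B = {2, 6, 11, 17}
(C ∩ B)ᶜ = {1, 3, 4, 5, 7, 8, 9, 10, 12, 13, 14, 15, 16}
Cᶜ = {1, 4, 5, 7, 8, 10, 13, 14, 15, 16}
C \ Cᶜ = {2, 3, 6, 9, 11, 12, 17}
(C ∩ B)ᶜ \ (C \ Cᶜ) = {1, 4, 5, 7, 8, 10, 13, 14, 15, 16}
((C ∩ B)ᶜ \ (C \ Cᶜ))ᶜ = {2, 3, 6, 9, 11, 12, 17}
(B ∪ (A \ B)) ∩ ((C ∩ B)ᶜ \ (C \ Cᶜ))ᶜ = {2, 6, 11, 17}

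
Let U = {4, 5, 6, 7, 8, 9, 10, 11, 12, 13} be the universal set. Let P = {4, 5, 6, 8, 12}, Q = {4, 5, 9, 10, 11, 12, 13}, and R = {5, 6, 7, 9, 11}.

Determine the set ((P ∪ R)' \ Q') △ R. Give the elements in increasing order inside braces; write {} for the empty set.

{5, 6, 7, 9, 10, 11, 13}

P ∪ R = {4, 5, 6, 7, 8, 9, 11, 12}
(P ∪ R)' = {10, 13}
Q' = {6, 7, 8}
(P ∪ R)' \ Q' = {10, 13}
((P ∪ R)' \ Q') △ R = {5, 6, 7, 9, 10, 11, 13}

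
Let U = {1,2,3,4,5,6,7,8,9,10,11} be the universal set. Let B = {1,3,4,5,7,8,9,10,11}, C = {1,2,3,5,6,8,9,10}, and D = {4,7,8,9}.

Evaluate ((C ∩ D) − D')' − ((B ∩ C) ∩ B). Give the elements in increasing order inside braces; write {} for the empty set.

{2,4,6,7,11}

C ∩ D = {8,9}
D' = {1,2,3,5,6,10,11}
(C ∩ D) − D' = {8,9}
((C ∩ D) − D')' = {1,2,3,4,5,6,7,10,11}
B ∩ C = {1,3,5,8,9,10}
(B ∩ C) ∩ B = {1,3,5,8,9,10}
((C ∩ D) − D')' − ((B ∩ C) ∩ B) = {2,4,6,7,11}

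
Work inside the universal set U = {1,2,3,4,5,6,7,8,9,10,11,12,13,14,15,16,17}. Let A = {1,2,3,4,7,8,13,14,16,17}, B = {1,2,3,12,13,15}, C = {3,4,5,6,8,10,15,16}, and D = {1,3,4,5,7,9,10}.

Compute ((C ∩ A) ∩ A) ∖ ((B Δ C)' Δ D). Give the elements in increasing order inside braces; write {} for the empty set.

{3,8,16}

C ∩ A = {3,4,8,16}
(C ∩ A) ∩ A = {3,4,8,16}
B Δ C = {1,2,4,5,6,8,10,12,13,16}
(B Δ C)' = {3,7,9,11,14,15,17}
(B Δ C)' Δ D = {1,4,5,10,11,14,15,17}
((C ∩ A) ∩ A) ∖ ((B Δ C)' Δ D) = {3,8,16}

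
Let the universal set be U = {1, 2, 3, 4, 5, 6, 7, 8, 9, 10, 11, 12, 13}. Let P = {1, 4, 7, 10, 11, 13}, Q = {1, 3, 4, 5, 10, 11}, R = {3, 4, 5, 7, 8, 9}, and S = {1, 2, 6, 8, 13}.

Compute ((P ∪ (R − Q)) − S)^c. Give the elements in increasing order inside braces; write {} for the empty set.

{1, 2, 3, 5, 6, 8, 12, 13}

R − Q = {7, 8, 9}
P ∪ (R − Q) = {1, 4, 7, 8, 9, 10, 11, 13}
(P ∪ (R − Q)) − S = {4, 7, 9, 10, 11}
((P ∪ (R − Q)) − S)^c = {1, 2, 3, 5, 6, 8, 12, 13}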